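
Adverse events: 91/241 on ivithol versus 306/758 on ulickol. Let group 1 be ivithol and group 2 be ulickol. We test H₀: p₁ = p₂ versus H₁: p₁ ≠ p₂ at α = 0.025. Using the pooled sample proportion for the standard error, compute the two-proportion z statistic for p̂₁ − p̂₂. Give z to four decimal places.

z = -0.7212

p̂₁ = 91/241 = 0.3775934, p̂₂ = 306/758 = 0.4036939.
Pooled p̂ = (91+306)/(241+758) = 397/999 = 0.3973974.
SE = √(0.239473 × 0.00546864) = 0.0361883.
z = (0.3775934 − 0.4036939)/0.0361883 = -0.0261005/0.0361883 = -0.7212.
Two-sided p-value ≈ 2·Φ(−0.721) = 0.4708, so at α = 0.025 we fail to reject H₀.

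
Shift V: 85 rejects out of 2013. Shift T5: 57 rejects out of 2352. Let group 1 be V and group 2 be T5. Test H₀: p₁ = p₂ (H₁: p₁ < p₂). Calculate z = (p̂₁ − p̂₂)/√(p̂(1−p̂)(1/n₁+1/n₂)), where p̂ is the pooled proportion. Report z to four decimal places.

z = 3.3399

p̂₁ = 85/2013 ≈ 0.0422255, p̂₂ = 57/2352 ≈ 0.0242347.
Pooled p̂ = (85+57)/(2013+2352) = 142/4365 = 0.0325315.
SE = √(0.0314732 × 0.000921941) = 0.0053867.
z = (0.0422255 − 0.0242347)/0.0053867 = 0.0179908/0.0053867 = 3.3399.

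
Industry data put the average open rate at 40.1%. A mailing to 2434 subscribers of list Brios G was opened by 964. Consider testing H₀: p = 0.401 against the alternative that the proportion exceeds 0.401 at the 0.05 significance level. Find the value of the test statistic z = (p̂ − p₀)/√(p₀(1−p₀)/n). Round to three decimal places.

z = -0.498

p̂ = 964/2434 ≈ 0.396056.
Under H₀, SE = √(0.401·0.599/2434) = √(9.86849e-05) = 0.009934.
z = (0.396056 − 0.401)/0.009934 = -0.004944/0.009934 = -0.498.
p-value = P(Z > -0.498) ≈ 0.6907; since p > α = 0.05, fail to reject H₀.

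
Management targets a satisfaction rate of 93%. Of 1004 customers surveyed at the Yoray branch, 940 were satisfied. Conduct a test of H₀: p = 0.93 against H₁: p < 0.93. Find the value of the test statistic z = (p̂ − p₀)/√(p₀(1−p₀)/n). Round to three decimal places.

p̂ = 940/1004 ≈ 0.936255.
SE = √(p₀(1−p₀)/n) = √(0.0651/1004) = 0.008052.
z = (0.936255 − 0.93)/0.008052 = 0.006255/0.008052 = 0.777.

z = 0.777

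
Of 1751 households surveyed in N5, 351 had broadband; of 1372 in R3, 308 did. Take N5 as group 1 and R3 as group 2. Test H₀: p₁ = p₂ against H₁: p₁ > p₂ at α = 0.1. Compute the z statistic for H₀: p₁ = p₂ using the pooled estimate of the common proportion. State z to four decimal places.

p̂₁ = 351/1751 ≈ 0.2004569, p̂₂ = 308/1372 ≈ 0.2244898.
Pooled p̂ = (351+308)/(1751+1372) = 659/3123 = 0.2110150.
SE = √(0.166488 × 0.00129997) = 0.0147115.
z = (0.2004569 − 0.2244898)/0.0147115 = -0.0240329/0.0147115 = -1.6336.
p-value = P(Z > -1.634) ≈ 0.9488; since p > α = 0.1, fail to reject H₀.

z = -1.6336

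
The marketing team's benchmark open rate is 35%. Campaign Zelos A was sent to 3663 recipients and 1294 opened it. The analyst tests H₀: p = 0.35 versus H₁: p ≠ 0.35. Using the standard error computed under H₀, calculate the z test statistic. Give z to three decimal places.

z = 0.414

p̂ = 1294/3663 = 0.35326.
Standard error under H₀: √(0.35×0.65/3663) = 0.00788.
z = (0.35326 − 0.35)/0.00788 = 0.00326/0.00788 = 0.414.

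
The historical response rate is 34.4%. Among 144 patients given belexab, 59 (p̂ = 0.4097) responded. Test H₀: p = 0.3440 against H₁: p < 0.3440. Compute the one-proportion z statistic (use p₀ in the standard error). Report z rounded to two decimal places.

z = 1.66

p̂ = 59/144 ≈ 0.4097.
Under H₀, SE = √(0.344·0.656/144) = √(0.00156711) = 0.0396.
z = (0.4097 − 0.344)/0.0396 = 0.0657/0.0396 = 1.66.
p-value = P(Z < 1.660) ≈ 0.9516.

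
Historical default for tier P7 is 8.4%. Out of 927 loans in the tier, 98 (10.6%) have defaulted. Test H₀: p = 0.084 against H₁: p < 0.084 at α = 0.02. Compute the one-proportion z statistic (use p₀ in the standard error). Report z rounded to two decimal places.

z = 2.38

p̂ = 98/927 ≈ 0.1057.
SE = √(p₀(1−p₀)/n) = √(0.076944/927) = 0.0091.
z = (0.1057 − 0.084)/0.0091 = 0.0217/0.0091 = 2.38.
p-value = P(Z < 2.384) ≈ 0.9914. With α = 0.02, fail to reject H₀.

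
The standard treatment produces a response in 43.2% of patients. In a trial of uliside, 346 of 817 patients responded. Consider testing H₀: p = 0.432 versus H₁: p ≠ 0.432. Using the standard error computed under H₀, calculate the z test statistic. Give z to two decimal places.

p̂ = 346/817 = 0.4235.
Under H₀, SE = √(0.432·0.568/817) = √(0.000300338) = 0.0173.
z = (0.4235 − 0.432)/0.0173 = -0.0085/0.0173 = -0.49.
Two-sided p-value ≈ 2·Φ(−0.490) = 0.6238.

z = -0.49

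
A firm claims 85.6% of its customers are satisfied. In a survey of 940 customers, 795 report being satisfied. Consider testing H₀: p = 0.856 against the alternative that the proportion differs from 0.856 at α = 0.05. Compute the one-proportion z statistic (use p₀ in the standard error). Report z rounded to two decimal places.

p̂ = 795/940 = 0.8457.
Standard error under H₀: √(0.856×0.144/940) = 0.0115.
z = (0.8457 − 0.856)/0.0115 = -0.0103/0.0115 = -0.90.
p-value = 2·P(Z > 0.896) ≈ 0.3705. With α = 0.05, fail to reject H₀.

z = -0.90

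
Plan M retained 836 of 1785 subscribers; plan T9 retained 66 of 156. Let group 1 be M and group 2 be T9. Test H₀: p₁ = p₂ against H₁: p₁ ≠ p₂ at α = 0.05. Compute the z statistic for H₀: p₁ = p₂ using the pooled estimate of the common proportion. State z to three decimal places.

p̂₁ = 836/1785 = 0.46835, p̂₂ = 66/156 = 0.42308.
Pooled p̂ = (836+66)/(1785+156) = 902/1941 = 0.46471.
SE = √(p̂(1−p̂)(1/n₁+1/n₂)) = √(0.46471·0.53529·0.00697048) = √(0.00173394) = 0.04164.
z = (0.46835 − 0.42308)/0.04164 = 0.04527/0.04164 = 1.087.
p-value = 2·P(Z > 1.087) ≈ 0.2770; since p > α = 0.05, fail to reject H₀.

z = 1.087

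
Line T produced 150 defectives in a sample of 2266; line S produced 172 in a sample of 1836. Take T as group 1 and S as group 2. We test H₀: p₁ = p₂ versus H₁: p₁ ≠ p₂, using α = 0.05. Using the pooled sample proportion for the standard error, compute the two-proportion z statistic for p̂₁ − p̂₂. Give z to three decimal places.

p̂₁ = 150/2266 = 0.066196, p̂₂ = 172/1836 = 0.093682.
Pooled p̂ = (150+172)/(2266+1836) = 322/4102 = 0.078498.
SE = √(p̂(1−p̂)(1/n₁+1/n₂)) = √(0.078498·0.921502·0.000985969) = √(7.13213e-05) = 0.008445.
z = (0.066196 − 0.093682)/0.008445 = -0.027486/0.008445 = -3.255.
Two-sided p-value ≈ 2·Φ(−3.255) = 0.0011; since p < α = 0.05, reject H₀.

z = -3.255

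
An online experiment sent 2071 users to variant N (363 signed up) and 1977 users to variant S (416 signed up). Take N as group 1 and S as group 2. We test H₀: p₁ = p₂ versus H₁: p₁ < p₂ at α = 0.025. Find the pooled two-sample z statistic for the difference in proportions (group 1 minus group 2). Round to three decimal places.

p̂₁ = 363/2071 = 0.175278, p̂₂ = 416/1977 = 0.210420.
Pooled p̂ = (363+416)/(2071+1977) = 779/4048 = 0.192441.
SE = √(p̂(1−p̂)(1/n₁+1/n₂)) = √(0.192441·0.807559·0.000988675) = √(0.000153647) = 0.012395.
z = (0.175278 − 0.210420)/0.012395 = -0.035142/0.012395 = -2.835.
p-value = P(Z < -2.835) ≈ 0.0023; since p < α = 0.025, reject H₀.

z = -2.835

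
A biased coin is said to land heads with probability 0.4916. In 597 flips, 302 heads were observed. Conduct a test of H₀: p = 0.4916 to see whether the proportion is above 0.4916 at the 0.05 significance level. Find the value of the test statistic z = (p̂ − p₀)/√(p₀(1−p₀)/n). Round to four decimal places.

p̂ = 302/597 ≈ 0.505863.
Under H₀, SE = √(0.4916·0.5084/597) = √(0.000418642) = 0.020461.
z = (0.505863 − 0.4916)/0.020461 = 0.014263/0.020461 = 0.6971.
p-value = P(Z > 0.697) ≈ 0.2429. With α = 0.05, fail to reject H₀.

z = 0.6971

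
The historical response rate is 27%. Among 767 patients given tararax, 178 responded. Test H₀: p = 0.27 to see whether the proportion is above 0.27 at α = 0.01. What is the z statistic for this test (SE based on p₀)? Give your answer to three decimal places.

p̂ = 178/767 = 0.23207.
Standard error under H₀: √(0.27×0.73/767) = 0.01603.
z = (0.23207 − 0.27)/0.01603 = -0.03793/0.01603 = -2.366.
p-value = P(Z > -2.366) ≈ 0.9910; since p > α = 0.01, fail to reject H₀.

z = -2.366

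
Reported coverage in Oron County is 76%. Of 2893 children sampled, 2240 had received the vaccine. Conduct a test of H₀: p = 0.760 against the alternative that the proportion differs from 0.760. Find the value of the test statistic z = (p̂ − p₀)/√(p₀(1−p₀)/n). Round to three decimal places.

p̂ = 2240/2893 ≈ 0.774283.
SE = √(p₀(1−p₀)/n) = √(0.1824/2893) = 0.007940.
z = (0.774283 − 0.76)/0.007940 = 0.014283/0.007940 = 1.799.
Two-sided p-value ≈ 2·Φ(−1.799) = 0.0721.

z = 1.799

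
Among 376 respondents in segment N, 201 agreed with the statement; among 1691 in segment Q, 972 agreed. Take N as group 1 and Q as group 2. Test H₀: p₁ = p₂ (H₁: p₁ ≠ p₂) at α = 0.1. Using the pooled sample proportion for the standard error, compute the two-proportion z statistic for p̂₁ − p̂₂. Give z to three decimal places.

z = -1.424

p̂₁ = 201/376 ≈ 0.53457, p̂₂ = 972/1691 ≈ 0.57481.
Pooled p̂ = (201+972)/(376+1691) = 1173/2067 = 0.56749.
SE = √(p̂(1−p̂)(1/n₁+1/n₂)) = √(0.56749·0.43251·0.00325094) = √(0.000797928) = 0.02825.
z = (0.53457 − 0.57481)/0.02825 = -0.04024/0.02825 = -1.424.
p-value = 2·P(Z > 1.424) ≈ 0.1544. With α = 0.1, fail to reject H₀.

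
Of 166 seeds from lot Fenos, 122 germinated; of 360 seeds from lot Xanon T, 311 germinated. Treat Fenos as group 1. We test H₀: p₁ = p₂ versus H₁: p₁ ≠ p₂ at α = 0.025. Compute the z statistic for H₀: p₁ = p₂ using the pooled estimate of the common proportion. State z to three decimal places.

p̂₁ = 122/166 = 0.73494, p̂₂ = 311/360 = 0.86389.
Pooled p̂ = (122+311)/(166+360) = 433/526 = 0.82319.
SE = √(p̂(1−p̂)(1/n₁+1/n₂)) = √(0.82319·0.17681·0.00880187) = √(0.00128107) = 0.03579.
z = (0.73494 − 0.86389)/0.03579 = -0.12895/0.03579 = -3.603.
p-value = 2·P(Z > 3.603) ≈ 0.0003, so at α = 0.025 we reject H₀.

z = -3.603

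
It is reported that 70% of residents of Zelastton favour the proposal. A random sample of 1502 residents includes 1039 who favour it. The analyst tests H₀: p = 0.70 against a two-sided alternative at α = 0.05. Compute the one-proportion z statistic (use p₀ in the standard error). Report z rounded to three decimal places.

z = -0.698

p̂ = 1039/1502 = 0.691744.
Under H₀, SE = √(0.7·0.3/1502) = √(0.000139814) = 0.011824.
z = (0.691744 − 0.7)/0.011824 = -0.008256/0.011824 = -0.698.
Two-sided p-value ≈ 2·Φ(−0.698) = 0.4851, so at α = 0.05 we fail to reject H₀.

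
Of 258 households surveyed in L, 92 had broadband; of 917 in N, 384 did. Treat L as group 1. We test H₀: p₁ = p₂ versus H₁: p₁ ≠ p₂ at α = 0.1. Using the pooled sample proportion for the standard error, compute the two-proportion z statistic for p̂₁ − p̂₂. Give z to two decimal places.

p̂₁ = 92/258 ≈ 0.3566, p̂₂ = 384/917 ≈ 0.4188.
Pooled p̂ = (92+384)/(258+917) = 476/1175 = 0.4051.
SE = √(0.240995 × 0.00496648) = 0.0346.
z = (0.3566 − 0.4188)/0.0346 = -0.0622/0.0346 = -1.80.
Two-sided p-value ≈ 2·Φ(−1.797) = 0.0723; since p < α = 0.1, reject H₀.

z = -1.80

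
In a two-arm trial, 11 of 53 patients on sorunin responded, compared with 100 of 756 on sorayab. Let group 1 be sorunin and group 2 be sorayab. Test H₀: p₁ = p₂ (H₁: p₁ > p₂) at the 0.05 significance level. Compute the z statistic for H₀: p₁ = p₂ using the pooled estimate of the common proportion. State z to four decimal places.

z = 1.5396

p̂₁ = 11/53 = 0.207547, p̂₂ = 100/756 = 0.132275.
Pooled p̂ = (11+100)/(53+756) = 111/809 = 0.137206.
SE = √(p̂(1−p̂)(1/n₁+1/n₂)) = √(0.137206·0.862794·0.0201907) = √(0.00239019) = 0.048890.
z = (0.207547 − 0.132275)/0.048890 = 0.075272/0.048890 = 1.5396.
p-value = P(Z > 1.540) ≈ 0.0618, so at α = 0.05 we fail to reject H₀.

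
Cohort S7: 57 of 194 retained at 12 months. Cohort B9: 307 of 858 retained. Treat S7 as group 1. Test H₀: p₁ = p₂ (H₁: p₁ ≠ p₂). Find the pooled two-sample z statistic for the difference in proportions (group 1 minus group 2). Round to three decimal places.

p̂₁ = 57/194 ≈ 0.29381, p̂₂ = 307/858 ≈ 0.35781.
Pooled p̂ = (57+307)/(194+858) = 364/1052 = 0.34601.
SE = √(p̂(1−p̂)(1/n₁+1/n₂)) = √(0.34601·0.65399·0.00632014) = √(0.00143016) = 0.03782.
z = (0.29381 − 0.35781)/0.03782 = -0.06400/0.03782 = -1.692.

z = -1.692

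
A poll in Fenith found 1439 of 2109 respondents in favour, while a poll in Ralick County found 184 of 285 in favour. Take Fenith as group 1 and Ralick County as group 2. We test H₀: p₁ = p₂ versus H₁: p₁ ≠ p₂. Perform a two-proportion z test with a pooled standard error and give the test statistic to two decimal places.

p̂₁ = 1439/2109 = 0.6823, p̂₂ = 184/285 = 0.6456.
Pooled p̂ = (1439+184)/(2109+285) = 1623/2394 = 0.6779.
SE = √(p̂(1−p̂)(1/n₁+1/n₂)) = √(0.6779·0.3221·0.00398293) = √(0.000869616) = 0.0295.
z = (0.6823 − 0.6456)/0.0295 = 0.0367/0.0295 = 1.24.

z = 1.24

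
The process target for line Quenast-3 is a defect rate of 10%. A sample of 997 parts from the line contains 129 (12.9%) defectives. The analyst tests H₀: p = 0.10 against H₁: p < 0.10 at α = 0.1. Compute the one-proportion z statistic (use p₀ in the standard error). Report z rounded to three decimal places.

z = 3.093

p̂ = 129/997 ≈ 0.129388.
Standard error under H₀: √(0.1×0.9/997) = 0.009501.
z = (0.129388 − 0.1)/0.009501 = 0.029388/0.009501 = 3.093.
p-value = P(Z < 3.093) ≈ 0.9990. With α = 0.1, fail to reject H₀.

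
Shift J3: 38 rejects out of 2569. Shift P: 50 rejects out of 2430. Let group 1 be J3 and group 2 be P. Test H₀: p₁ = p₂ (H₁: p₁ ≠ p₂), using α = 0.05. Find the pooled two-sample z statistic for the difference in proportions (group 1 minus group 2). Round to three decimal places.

p̂₁ = 38/2569 ≈ 0.014792, p̂₂ = 50/2430 ≈ 0.020576.
Pooled p̂ = (38+50)/(2569+2430) = 88/4999 = 0.017604.
SE = √(p̂(1−p̂)(1/n₁+1/n₂)) = √(0.017604·0.982396·0.000800779) = √(1.38484e-05) = 0.003721.
z = (0.014792 − 0.020576)/0.003721 = -0.005784/0.003721 = -1.554.
p-value = 2·P(Z > 1.554) ≈ 0.1201; since p > α = 0.05, fail to reject H₀.

z = -1.554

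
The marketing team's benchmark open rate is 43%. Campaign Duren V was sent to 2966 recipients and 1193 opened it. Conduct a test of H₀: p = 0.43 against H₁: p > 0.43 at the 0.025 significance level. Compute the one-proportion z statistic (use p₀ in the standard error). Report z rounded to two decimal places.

p̂ = 1193/2966 ≈ 0.40223.
Under H₀, SE = √(0.43·0.57/2966) = √(8.26365e-05) = 0.00909.
z = (0.40223 − 0.43)/0.00909 = -0.02777/0.00909 = -3.06.
p-value = P(Z > -3.055) ≈ 0.9989; since p > α = 0.025, fail to reject H₀.

z = -3.06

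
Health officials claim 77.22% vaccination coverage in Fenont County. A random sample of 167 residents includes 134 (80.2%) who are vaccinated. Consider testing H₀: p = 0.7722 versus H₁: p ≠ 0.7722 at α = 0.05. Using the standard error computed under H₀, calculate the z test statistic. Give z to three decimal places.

p̂ = 134/167 = 0.80240.
Standard error under H₀: √(0.7722×0.2278/167) = 0.03246.
z = (0.80240 − 0.7722)/0.03246 = 0.03020/0.03246 = 0.930.
p-value = 2·P(Z > 0.930) ≈ 0.3522; since p > α = 0.05, fail to reject H₀.

z = 0.930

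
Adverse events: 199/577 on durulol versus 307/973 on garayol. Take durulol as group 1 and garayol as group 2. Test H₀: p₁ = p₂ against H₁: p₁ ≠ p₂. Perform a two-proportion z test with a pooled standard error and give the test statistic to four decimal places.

z = 1.1920

p̂₁ = 199/577 ≈ 0.3448873, p̂₂ = 307/973 ≈ 0.3155190.
Pooled p̂ = (199+307)/(577+973) = 506/1550 = 0.3264516.
SE = √(0.219881 × 0.00276085) = 0.0246386.
z = (0.3448873 − 0.3155190)/0.0246386 = 0.0293683/0.0246386 = 1.1920.
Two-sided p-value ≈ 2·Φ(−1.192) = 0.2333.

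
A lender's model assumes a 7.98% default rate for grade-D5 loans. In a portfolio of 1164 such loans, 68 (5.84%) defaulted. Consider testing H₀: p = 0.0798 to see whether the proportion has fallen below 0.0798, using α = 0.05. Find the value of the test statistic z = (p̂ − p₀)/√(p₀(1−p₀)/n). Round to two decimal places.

p̂ = 68/1164 = 0.05842.
Standard error under H₀: √(0.0798×0.9202/1164) = 0.00794.
z = (0.05842 − 0.0798)/0.00794 = -0.02138/0.00794 = -2.69.
p-value = P(Z < -2.692) ≈ 0.0036. With α = 0.05, reject H₀.

z = -2.69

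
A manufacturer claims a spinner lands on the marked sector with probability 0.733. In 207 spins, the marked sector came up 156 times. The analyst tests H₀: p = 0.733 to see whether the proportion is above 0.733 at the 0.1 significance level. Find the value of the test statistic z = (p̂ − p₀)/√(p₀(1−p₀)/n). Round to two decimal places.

z = 0.67

p̂ = 156/207 = 0.7536.
SE = √(p₀(1−p₀)/n) = √(0.19571/207) = 0.0307.
z = (0.7536 − 0.733)/0.0307 = 0.0206/0.0307 = 0.67.
p-value = P(Z > 0.671) ≈ 0.2512; since p > α = 0.1, fail to reject H₀.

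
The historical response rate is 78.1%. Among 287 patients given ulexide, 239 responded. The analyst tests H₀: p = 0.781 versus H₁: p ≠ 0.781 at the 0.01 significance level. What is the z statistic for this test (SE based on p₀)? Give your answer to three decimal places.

p̂ = 239/287 ≈ 0.83275.
Standard error under H₀: √(0.781×0.219/287) = 0.02441.
z = (0.83275 − 0.781)/0.02441 = 0.05175/0.02441 = 2.120.
p-value = 2·P(Z > 2.120) ≈ 0.0340. With α = 0.01, fail to reject H₀.

z = 2.120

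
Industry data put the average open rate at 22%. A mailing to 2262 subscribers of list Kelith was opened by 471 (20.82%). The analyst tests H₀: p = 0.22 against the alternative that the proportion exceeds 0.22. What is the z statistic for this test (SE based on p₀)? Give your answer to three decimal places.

p̂ = 471/2262 = 0.20822.
SE = √(p₀(1−p₀)/n) = √(0.1716/2262) = 0.00871.
z = (0.20822 − 0.22)/0.00871 = -0.01178/0.00871 = -1.352.
p-value = P(Z > -1.352) ≈ 0.9118.

z = -1.352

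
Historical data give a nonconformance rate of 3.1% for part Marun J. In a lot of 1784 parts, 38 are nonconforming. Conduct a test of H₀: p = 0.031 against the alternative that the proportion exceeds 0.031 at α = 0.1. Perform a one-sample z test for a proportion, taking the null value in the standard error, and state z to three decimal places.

p̂ = 38/1784 = 0.021300.
SE = √(p₀(1−p₀)/n) = √(0.030039/1784) = 0.004103.
z = (0.021300 − 0.031)/0.004103 = -0.009700/0.004103 = -2.364.
p-value = P(Z > -2.364) ≈ 0.9910, so at α = 0.1 we fail to reject H₀.

z = -2.364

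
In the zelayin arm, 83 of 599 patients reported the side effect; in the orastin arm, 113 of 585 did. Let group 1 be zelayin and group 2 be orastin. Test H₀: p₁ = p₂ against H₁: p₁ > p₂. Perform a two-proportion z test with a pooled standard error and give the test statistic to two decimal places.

z = -2.53

p̂₁ = 83/599 ≈ 0.1386, p̂₂ = 113/585 ≈ 0.1932.
Pooled p̂ = (83+113)/(599+585) = 196/1184 = 0.1655.
SE = √(0.138137 × 0.00337885) = 0.0216.
z = (0.1386 − 0.1932)/0.0216 = -0.0546/0.0216 = -2.53.
p-value = P(Z > -2.527) ≈ 0.9943.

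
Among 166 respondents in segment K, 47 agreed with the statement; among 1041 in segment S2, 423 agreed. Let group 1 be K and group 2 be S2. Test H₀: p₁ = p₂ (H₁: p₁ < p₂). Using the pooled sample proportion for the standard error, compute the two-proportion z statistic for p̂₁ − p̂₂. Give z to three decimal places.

p̂₁ = 47/166 = 0.283133, p̂₂ = 423/1041 = 0.406340.
Pooled p̂ = (47+423)/(166+1041) = 470/1207 = 0.389395.
SE = √(0.237767 × 0.00698471) = 0.040752.
z = (0.283133 − 0.406340)/0.040752 = -0.123207/0.040752 = -3.023.
p-value = P(Z < -3.023) ≈ 0.0012.

z = -3.023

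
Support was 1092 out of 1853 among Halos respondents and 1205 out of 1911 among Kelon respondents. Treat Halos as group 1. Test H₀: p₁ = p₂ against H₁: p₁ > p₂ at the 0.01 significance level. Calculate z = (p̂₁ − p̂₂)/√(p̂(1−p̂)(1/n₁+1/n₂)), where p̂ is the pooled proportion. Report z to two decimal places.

z = -2.59

p̂₁ = 1092/1853 ≈ 0.58931, p̂₂ = 1205/1911 ≈ 0.63056.
Pooled p̂ = (1092+1205)/(1853+1911) = 2297/3764 = 0.61026.
SE = √(0.237844 × 0.00106295) = 0.01590.
z = (0.58931 − 0.63056)/0.01590 = -0.04125/0.01590 = -2.59.
p-value = P(Z > -2.594) ≈ 0.9953; since p > α = 0.01, fail to reject H₀.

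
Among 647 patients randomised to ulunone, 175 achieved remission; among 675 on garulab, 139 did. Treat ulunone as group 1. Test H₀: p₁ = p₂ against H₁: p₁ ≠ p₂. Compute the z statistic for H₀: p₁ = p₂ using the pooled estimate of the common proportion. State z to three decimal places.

z = 2.757

p̂₁ = 175/647 ≈ 0.27048, p̂₂ = 139/675 ≈ 0.20593.
Pooled p̂ = (175+139)/(647+675) = 314/1322 = 0.23752.
SE = √(p̂(1−p̂)(1/n₁+1/n₂)) = √(0.23752·0.76248·0.00302708) = √(0.000548215) = 0.02341.
z = (0.27048 − 0.20593)/0.02341 = 0.06455/0.02341 = 2.757.
Two-sided p-value ≈ 2·Φ(−2.757) = 0.0058.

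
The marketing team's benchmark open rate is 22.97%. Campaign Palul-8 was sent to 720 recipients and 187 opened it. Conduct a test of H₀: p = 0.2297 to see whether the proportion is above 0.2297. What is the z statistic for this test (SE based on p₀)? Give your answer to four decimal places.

p̂ = 187/720 ≈ 0.2597222.
SE = √(p₀(1−p₀)/n) = √(0.17694/720) = 0.0156763.
z = (0.2597222 − 0.2297)/0.0156763 = 0.0300222/0.0156763 = 1.9151.
p-value = P(Z > 1.915) ≈ 0.0277.

z = 1.9151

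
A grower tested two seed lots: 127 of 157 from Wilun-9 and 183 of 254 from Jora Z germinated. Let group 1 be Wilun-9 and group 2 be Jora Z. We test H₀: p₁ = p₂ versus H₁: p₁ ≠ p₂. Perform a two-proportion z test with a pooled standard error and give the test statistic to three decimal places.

z = 2.024

p̂₁ = 127/157 ≈ 0.80892, p̂₂ = 183/254 ≈ 0.72047.
Pooled p̂ = (127+183)/(157+254) = 310/411 = 0.75426.
SE = √(0.185353 × 0.0103064) = 0.04371.
z = (0.80892 − 0.72047)/0.04371 = 0.08845/0.04371 = 2.024.
p-value = 2·P(Z > 2.024) ≈ 0.0430.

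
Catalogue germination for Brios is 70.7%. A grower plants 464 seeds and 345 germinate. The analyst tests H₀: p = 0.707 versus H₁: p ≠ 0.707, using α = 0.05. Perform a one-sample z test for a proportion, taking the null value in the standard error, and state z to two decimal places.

z = 1.73

p̂ = 345/464 = 0.7435.
SE = √(p₀(1−p₀)/n) = √(0.20715/464) = 0.0211.
z = (0.7435 − 0.707)/0.0211 = 0.0365/0.0211 = 1.73.
Two-sided p-value ≈ 2·Φ(−1.729) = 0.0838; since p > α = 0.05, fail to reject H₀.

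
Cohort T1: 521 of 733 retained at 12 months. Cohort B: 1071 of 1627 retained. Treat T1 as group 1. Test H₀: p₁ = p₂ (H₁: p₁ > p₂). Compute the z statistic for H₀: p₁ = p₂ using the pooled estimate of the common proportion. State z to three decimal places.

z = 2.519

p̂₁ = 521/733 = 0.710778, p̂₂ = 1071/1627 = 0.658267.
Pooled p̂ = (521+1071)/(733+1627) = 1592/2360 = 0.674576.
SE = √(p̂(1−p̂)(1/n₁+1/n₂)) = √(0.674576·0.325424·0.00197888) = √(0.000434411) = 0.020843.
z = (0.710778 − 0.658267)/0.020843 = 0.052511/0.020843 = 2.519.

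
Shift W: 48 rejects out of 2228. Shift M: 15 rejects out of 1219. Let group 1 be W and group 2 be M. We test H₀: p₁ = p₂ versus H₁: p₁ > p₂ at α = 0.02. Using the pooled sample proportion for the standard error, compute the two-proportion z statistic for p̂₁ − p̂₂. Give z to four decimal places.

p̂₁ = 48/2228 = 0.0215440, p̂₂ = 15/1219 = 0.0123052.
Pooled p̂ = (48+15)/(2228+1219) = 63/3447 = 0.0182768.
SE = √(0.0179427 × 0.00126918) = 0.0047721.
z = (0.0215440 − 0.0123052)/0.0047721 = 0.0092388/0.0047721 = 1.9360.
p-value = P(Z > 1.936) ≈ 0.0264. With α = 0.02, fail to reject H₀.

z = 1.9360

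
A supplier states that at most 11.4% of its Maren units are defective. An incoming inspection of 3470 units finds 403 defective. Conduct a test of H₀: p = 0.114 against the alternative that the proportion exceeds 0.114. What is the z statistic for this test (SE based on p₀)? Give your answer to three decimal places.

p̂ = 403/3470 ≈ 0.11614.
SE = √(p₀(1−p₀)/n) = √(0.101/3470) = 0.00540.
z = (0.11614 − 0.114)/0.00540 = 0.00214/0.00540 = 0.396.

z = 0.396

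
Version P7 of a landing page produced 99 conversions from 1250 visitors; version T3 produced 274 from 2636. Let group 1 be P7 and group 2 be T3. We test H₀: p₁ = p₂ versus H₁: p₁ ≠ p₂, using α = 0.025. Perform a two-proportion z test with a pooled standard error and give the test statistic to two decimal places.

p̂₁ = 99/1250 ≈ 0.0792, p̂₂ = 274/2636 ≈ 0.1039.
Pooled p̂ = (99+274)/(1250+2636) = 373/3886 = 0.0960.
SE = √(0.0867724 × 0.00117936) = 0.0101.
z = (0.0792 − 0.1039)/0.0101 = -0.0247/0.0101 = -2.45.
Two-sided p-value ≈ 2·Φ(−2.446) = 0.0144; since p < α = 0.025, reject H₀.

z = -2.45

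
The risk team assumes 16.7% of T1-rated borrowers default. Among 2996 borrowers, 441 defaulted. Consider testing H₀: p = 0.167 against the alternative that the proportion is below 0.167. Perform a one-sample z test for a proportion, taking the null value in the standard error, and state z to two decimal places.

p̂ = 441/2996 ≈ 0.1472.
Under H₀, SE = √(0.167·0.833/2996) = √(4.64322e-05) = 0.0068.
z = (0.1472 − 0.167)/0.0068 = -0.0198/0.0068 = -2.91.
p-value = P(Z < -2.906) ≈ 0.0018.

z = -2.91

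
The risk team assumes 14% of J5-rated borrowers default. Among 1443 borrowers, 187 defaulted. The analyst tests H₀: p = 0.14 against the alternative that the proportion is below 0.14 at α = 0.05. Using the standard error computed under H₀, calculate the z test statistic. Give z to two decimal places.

p̂ = 187/1443 = 0.1296.
Standard error under H₀: √(0.14×0.86/1443) = 0.0091.
z = (0.1296 − 0.14)/0.0091 = -0.0104/0.0091 = -1.14.
p-value = P(Z < -1.140) ≈ 0.1272; since p > α = 0.05, fail to reject H₀.

z = -1.14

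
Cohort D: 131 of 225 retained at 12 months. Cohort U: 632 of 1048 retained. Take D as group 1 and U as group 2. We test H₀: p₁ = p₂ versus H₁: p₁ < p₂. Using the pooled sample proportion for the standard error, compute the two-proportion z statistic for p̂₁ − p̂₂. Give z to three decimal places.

z = -0.579

p̂₁ = 131/225 = 0.58222, p̂₂ = 632/1048 = 0.60305.
Pooled p̂ = (131+632)/(225+1048) = 763/1273 = 0.59937.
SE = √(p̂(1−p̂)(1/n₁+1/n₂)) = √(0.59937·0.40063·0.00539864) = √(0.00129635) = 0.03600.
z = (0.58222 − 0.60305)/0.03600 = -0.02083/0.03600 = -0.579.
p-value = P(Z < -0.579) ≈ 0.2814.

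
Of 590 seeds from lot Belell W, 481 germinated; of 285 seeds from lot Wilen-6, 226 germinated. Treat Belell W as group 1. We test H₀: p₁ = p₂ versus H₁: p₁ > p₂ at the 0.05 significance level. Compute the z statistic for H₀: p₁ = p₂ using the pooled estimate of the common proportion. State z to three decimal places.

z = 0.784

p̂₁ = 481/590 = 0.81525, p̂₂ = 226/285 = 0.79298.
Pooled p̂ = (481+226)/(590+285) = 707/875 = 0.80800.
SE = √(p̂(1−p̂)(1/n₁+1/n₂)) = √(0.80800·0.19200·0.00520369) = √(0.000807279) = 0.02841.
z = (0.81525 − 0.79298)/0.02841 = 0.02227/0.02841 = 0.784.
p-value = P(Z > 0.784) ≈ 0.2166; since p > α = 0.05, fail to reject H₀.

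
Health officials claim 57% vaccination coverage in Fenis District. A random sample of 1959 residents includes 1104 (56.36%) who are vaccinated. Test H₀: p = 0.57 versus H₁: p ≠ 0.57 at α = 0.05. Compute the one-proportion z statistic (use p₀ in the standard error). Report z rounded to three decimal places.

z = -0.576

p̂ = 1104/1959 = 0.56355.
Standard error under H₀: √(0.57×0.43/1959) = 0.01119.
z = (0.56355 − 0.57)/0.01119 = -0.00645/0.01119 = -0.576.
Two-sided p-value ≈ 2·Φ(−0.576) = 0.5644. With α = 0.05, fail to reject H₀.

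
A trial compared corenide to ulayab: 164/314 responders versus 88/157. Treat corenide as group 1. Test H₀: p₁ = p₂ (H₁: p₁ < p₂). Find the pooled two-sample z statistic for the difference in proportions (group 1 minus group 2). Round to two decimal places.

z = -0.78

p̂₁ = 164/314 = 0.5223, p̂₂ = 88/157 = 0.5605.
Pooled p̂ = (164+88)/(314+157) = 252/471 = 0.5350.
SE = √(0.248773 × 0.00955414) = 0.0488.
z = (0.5223 − 0.5605)/0.0488 = -0.0382/0.0488 = -0.78.
p-value = P(Z < -0.784) ≈ 0.2166.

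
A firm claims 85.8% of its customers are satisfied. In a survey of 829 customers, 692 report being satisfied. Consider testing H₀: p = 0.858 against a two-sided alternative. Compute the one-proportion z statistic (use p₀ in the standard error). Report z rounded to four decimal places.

p̂ = 692/829 ≈ 0.834741.
Under H₀, SE = √(0.858·0.142/829) = √(0.000146967) = 0.012123.
z = (0.834741 − 0.858)/0.012123 = -0.023259/0.012123 = -1.9186.
Two-sided p-value ≈ 2·Φ(−1.919) = 0.0550.

z = -1.9186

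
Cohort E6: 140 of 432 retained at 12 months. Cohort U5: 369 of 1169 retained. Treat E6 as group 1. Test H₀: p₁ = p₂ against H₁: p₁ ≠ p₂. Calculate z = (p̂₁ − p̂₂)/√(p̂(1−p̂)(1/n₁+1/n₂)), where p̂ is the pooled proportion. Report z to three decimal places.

p̂₁ = 140/432 ≈ 0.32407, p̂₂ = 369/1169 ≈ 0.31565.
Pooled p̂ = (140+369)/(432+1169) = 509/1601 = 0.31793.
SE = √(0.216849 × 0.00317025) = 0.02622.
z = (0.32407 − 0.31565)/0.02622 = 0.00842/0.02622 = 0.321.

z = 0.321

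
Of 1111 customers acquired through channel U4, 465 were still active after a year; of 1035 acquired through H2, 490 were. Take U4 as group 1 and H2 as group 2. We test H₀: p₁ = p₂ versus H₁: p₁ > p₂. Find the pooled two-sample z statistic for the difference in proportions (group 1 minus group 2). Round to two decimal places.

p̂₁ = 465/1111 = 0.41854, p̂₂ = 490/1035 = 0.47343.
Pooled p̂ = (465+490)/(1111+1035) = 955/2146 = 0.44501.
SE = √(p̂(1−p̂)(1/n₁+1/n₂)) = √(0.44501·0.55499·0.00186627) = √(0.000460926) = 0.02147.
z = (0.41854 − 0.47343)/0.02147 = -0.05489/0.02147 = -2.56.
p-value = P(Z > -2.557) ≈ 0.9947.

z = -2.56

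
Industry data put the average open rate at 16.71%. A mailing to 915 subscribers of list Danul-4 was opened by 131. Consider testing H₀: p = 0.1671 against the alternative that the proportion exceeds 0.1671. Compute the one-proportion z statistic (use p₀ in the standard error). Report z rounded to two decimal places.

z = -1.94

p̂ = 131/915 = 0.1432.
Under H₀, SE = √(0.1671·0.8329/915) = √(0.000152107) = 0.0123.
z = (0.1432 − 0.1671)/0.0123 = -0.0239/0.0123 = -1.94.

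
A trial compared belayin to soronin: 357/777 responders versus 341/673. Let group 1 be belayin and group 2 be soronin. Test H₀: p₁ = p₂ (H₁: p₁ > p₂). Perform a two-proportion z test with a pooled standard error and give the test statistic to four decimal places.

p̂₁ = 357/777 = 0.459459, p̂₂ = 341/673 = 0.506686.
Pooled p̂ = (357+341)/(777+673) = 698/1450 = 0.481379.
SE = √(0.249653 × 0.00277289) = 0.026311.
z = (0.459459 − 0.506686)/0.026311 = -0.047227/0.026311 = -1.7950.
p-value = P(Z > -1.795) ≈ 0.9637.

z = -1.7950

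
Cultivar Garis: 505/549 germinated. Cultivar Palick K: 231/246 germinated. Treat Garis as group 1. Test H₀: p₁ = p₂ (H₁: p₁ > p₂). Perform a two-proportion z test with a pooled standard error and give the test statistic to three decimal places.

p̂₁ = 505/549 ≈ 0.91985, p̂₂ = 231/246 ≈ 0.93902.
Pooled p̂ = (505+231)/(549+246) = 736/795 = 0.92579.
SE = √(p̂(1−p̂)(1/n₁+1/n₂)) = √(0.92579·0.07421·0.00588653) = √(0.000404441) = 0.02011.
z = (0.91985 − 0.93902)/0.02011 = -0.01917/0.02011 = -0.953.

z = -0.953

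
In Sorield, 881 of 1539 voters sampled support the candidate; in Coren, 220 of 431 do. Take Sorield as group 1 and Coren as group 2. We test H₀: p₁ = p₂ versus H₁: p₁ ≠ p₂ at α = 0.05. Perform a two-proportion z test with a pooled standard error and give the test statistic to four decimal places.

p̂₁ = 881/1539 ≈ 0.572450, p̂₂ = 220/431 ≈ 0.510441.
Pooled p̂ = (881+220)/(1539+431) = 1101/1970 = 0.558883.
SE = √(p̂(1−p̂)(1/n₁+1/n₂)) = √(0.558883·0.441117·0.00296996) = √(0.000732192) = 0.027059.
z = (0.572450 − 0.510441)/0.027059 = 0.062009/0.027059 = 2.2916.
p-value = 2·P(Z > 2.292) ≈ 0.0219. With α = 0.05, reject H₀.

z = 2.2916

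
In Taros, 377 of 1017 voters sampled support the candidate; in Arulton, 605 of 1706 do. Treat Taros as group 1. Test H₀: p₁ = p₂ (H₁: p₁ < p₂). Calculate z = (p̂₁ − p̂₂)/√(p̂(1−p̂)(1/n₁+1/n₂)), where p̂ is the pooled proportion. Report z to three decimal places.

p̂₁ = 377/1017 ≈ 0.37070, p̂₂ = 605/1706 ≈ 0.35463.
Pooled p̂ = (377+605)/(1017+1706) = 982/2723 = 0.36063.
SE = √(p̂(1−p̂)(1/n₁+1/n₂)) = √(0.36063·0.63937·0.00156945) = √(0.000361878) = 0.01902.
z = (0.37070 − 0.35463)/0.01902 = 0.01607/0.01902 = 0.845.

z = 0.845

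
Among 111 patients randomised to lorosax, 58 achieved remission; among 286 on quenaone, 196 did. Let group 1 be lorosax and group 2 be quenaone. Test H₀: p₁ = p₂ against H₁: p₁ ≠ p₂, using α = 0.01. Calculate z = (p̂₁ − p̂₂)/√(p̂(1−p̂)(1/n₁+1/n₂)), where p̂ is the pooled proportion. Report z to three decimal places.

p̂₁ = 58/111 = 0.522523, p̂₂ = 196/286 = 0.685315.
Pooled p̂ = (58+196)/(111+286) = 254/397 = 0.639798.
SE = √(0.230456 × 0.0125055) = 0.053684.
z = (0.522523 − 0.685315)/0.053684 = -0.162792/0.053684 = -3.032.
p-value = 2·P(Z > 3.032) ≈ 0.0024. With α = 0.01, reject H₀.

z = -3.032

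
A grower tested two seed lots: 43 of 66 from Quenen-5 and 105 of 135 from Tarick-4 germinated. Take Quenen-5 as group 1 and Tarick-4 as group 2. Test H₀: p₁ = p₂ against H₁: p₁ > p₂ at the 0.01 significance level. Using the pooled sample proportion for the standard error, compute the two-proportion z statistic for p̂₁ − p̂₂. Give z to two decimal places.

z = -1.91

p̂₁ = 43/66 ≈ 0.6515, p̂₂ = 105/135 ≈ 0.7778.
Pooled p̂ = (43+105)/(66+135) = 148/201 = 0.7363.
SE = √(p̂(1−p̂)(1/n₁+1/n₂)) = √(0.7363·0.2637·0.0225589) = √(0.0043799) = 0.0662.
z = (0.6515 − 0.7778)/0.0662 = -0.1263/0.0662 = -1.91.
p-value = P(Z > -1.908) ≈ 0.9718. With α = 0.01, fail to reject H₀.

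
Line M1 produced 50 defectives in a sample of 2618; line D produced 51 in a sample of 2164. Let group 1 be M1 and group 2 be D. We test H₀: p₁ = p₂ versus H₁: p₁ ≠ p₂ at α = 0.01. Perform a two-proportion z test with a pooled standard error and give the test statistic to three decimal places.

z = -1.070

p̂₁ = 50/2618 ≈ 0.019099, p̂₂ = 51/2164 ≈ 0.023567.
Pooled p̂ = (50+51)/(2618+2164) = 101/4782 = 0.021121.
SE = √(p̂(1−p̂)(1/n₁+1/n₂)) = √(0.021121·0.978879·0.000844078) = √(1.74511e-05) = 0.004177.
z = (0.019099 − 0.023567)/0.004177 = -0.004468/0.004177 = -1.070.
p-value = 2·P(Z > 1.070) ≈ 0.2847. With α = 0.01, fail to reject H₀.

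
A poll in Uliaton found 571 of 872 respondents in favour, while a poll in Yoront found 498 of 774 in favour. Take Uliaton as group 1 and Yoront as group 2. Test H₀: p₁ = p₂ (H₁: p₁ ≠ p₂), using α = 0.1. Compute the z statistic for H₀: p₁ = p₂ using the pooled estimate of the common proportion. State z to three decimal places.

z = 0.484

p̂₁ = 571/872 = 0.65482, p̂₂ = 498/774 = 0.64341.
Pooled p̂ = (571+498)/(872+774) = 1069/1646 = 0.64945.
SE = √(p̂(1−p̂)(1/n₁+1/n₂)) = √(0.64945·0.35055·0.00243878) = √(0.000555221) = 0.02356.
z = (0.65482 − 0.64341)/0.02356 = 0.01141/0.02356 = 0.484.
p-value = 2·P(Z > 0.484) ≈ 0.6284. With α = 0.1, fail to reject H₀.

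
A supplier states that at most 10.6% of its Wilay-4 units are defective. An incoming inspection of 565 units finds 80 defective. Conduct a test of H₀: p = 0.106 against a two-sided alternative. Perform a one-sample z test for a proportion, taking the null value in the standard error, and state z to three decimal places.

p̂ = 80/565 = 0.14159.
Under H₀, SE = √(0.106·0.894/565) = √(0.000167724) = 0.01295.
z = (0.14159 − 0.106)/0.01295 = 0.03559/0.01295 = 2.748.
Two-sided p-value ≈ 2·Φ(−2.748) = 0.0060.

z = 2.748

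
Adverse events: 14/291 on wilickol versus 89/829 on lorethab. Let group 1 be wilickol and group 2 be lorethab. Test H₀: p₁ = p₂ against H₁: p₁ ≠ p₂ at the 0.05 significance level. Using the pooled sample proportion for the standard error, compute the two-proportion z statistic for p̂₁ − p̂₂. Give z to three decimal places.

p̂₁ = 14/291 ≈ 0.04811, p̂₂ = 89/829 ≈ 0.10736.
Pooled p̂ = (14+89)/(291+829) = 103/1120 = 0.09196.
SE = √(p̂(1−p̂)(1/n₁+1/n₂)) = √(0.09196·0.90804·0.0046427) = √(0.000387697) = 0.01969.
z = (0.04811 − 0.10736)/0.01969 = -0.05925/0.01969 = -3.009.
p-value = 2·P(Z > 3.009) ≈ 0.0026, so at α = 0.05 we reject H₀.

z = -3.009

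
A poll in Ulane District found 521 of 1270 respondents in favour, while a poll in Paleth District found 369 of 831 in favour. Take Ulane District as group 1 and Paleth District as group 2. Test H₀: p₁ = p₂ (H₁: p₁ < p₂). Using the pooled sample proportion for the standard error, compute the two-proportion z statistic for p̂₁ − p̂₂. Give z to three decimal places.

z = -1.533

p̂₁ = 521/1270 ≈ 0.41024, p̂₂ = 369/831 ≈ 0.44404.
Pooled p̂ = (521+369)/(1270+831) = 890/2101 = 0.42361.
SE = √(p̂(1−p̂)(1/n₁+1/n₂)) = √(0.42361·0.57639·0.00199077) = √(0.000486075) = 0.02205.
z = (0.41024 − 0.44404)/0.02205 = -0.03380/0.02205 = -1.533.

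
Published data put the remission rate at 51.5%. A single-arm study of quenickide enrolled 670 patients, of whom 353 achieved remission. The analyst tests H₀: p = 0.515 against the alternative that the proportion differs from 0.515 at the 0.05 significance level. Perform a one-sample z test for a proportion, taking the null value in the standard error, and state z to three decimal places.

p̂ = 353/670 ≈ 0.52687.
Standard error under H₀: √(0.515×0.485/670) = 0.01931.
z = (0.52687 − 0.515)/0.01931 = 0.01187/0.01931 = 0.615.
Two-sided p-value ≈ 2·Φ(−0.615) = 0.5389, so at α = 0.05 we fail to reject H₀.

z = 0.615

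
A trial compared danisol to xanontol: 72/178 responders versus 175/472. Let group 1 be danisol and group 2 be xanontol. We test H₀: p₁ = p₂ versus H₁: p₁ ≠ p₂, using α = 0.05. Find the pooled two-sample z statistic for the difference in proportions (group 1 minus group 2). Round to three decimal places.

z = 0.790

p̂₁ = 72/178 = 0.40449, p̂₂ = 175/472 = 0.37076.
Pooled p̂ = (72+175)/(178+472) = 247/650 = 0.38000.
SE = √(p̂(1−p̂)(1/n₁+1/n₂)) = √(0.38000·0.62000·0.00773662) = √(0.00182275) = 0.04269.
z = (0.40449 − 0.37076)/0.04269 = 0.03373/0.04269 = 0.790.
p-value = 2·P(Z > 0.790) ≈ 0.4295. With α = 0.05, fail to reject H₀.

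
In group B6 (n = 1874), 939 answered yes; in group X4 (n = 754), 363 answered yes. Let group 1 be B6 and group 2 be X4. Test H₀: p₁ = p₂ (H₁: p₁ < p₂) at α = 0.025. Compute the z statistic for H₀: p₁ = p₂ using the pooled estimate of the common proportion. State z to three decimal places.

p̂₁ = 939/1874 ≈ 0.50107, p̂₂ = 363/754 ≈ 0.48143.
Pooled p̂ = (939+363)/(1874+754) = 1302/2628 = 0.49543.
SE = √(0.249979 × 0.00185988) = 0.02156.
z = (0.50107 − 0.48143)/0.02156 = 0.01964/0.02156 = 0.911.
p-value = P(Z < 0.911) ≈ 0.8188, so at α = 0.025 we fail to reject H₀.

z = 0.911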